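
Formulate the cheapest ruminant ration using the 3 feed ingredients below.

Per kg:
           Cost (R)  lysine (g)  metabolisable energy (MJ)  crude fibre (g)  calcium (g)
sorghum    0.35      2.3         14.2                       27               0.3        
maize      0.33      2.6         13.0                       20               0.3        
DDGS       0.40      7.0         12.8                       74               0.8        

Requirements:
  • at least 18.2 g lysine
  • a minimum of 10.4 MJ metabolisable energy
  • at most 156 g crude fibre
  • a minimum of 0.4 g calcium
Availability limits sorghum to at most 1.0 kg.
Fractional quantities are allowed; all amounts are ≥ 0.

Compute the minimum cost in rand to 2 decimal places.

This is a linear program. Let x1 = kg of sorghum, x2 = kg of maize, x3 = kg of DDGS.
Minimise 0.35x1 + 0.33x2 + 0.4x3 subject to:
  2.3x1 + 2.6x2 + 7x3 ≥ 18.2   (lysine)
  14.2x1 + 13x2 + 12.8x3 ≥ 10.4   (metabolisable energy)
  27x1 + 20x2 + 74x3 ≤ 156   (crude fibre)
  0.3x1 + 0.3x2 + 0.8x3 ≥ 0.4   (calcium)
  x1 ≤ 1
  x1, x2, x3 ≥ 0.
At the optimum only maize, DDGS are positive (sorghum = 0). Binding constraints: lysine and crude fibre.
Solving gives x2 = 4.863, x3 = 0.7939.
Cost = 0.33·4.863 + 0.4·0.7939 = 1.9224.

R1.92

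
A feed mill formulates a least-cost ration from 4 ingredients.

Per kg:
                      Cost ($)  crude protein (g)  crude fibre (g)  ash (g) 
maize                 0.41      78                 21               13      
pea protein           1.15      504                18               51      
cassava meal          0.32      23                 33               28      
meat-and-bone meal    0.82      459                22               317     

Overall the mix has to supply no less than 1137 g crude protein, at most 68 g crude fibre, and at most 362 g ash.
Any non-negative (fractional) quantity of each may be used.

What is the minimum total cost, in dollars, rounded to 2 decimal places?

$2.39

This is a linear program. Let x1 = kg of maize, x2 = kg of pea protein, x3 = kg of cassava meal, x4 = kg of meat-and-bone meal.
Minimise 0.41x1 + 1.15x2 + 0.32x3 + 0.82x4 s.t.:
  78x1 + 504x2 + 23x3 + 459x4 ≥ 1137   (crude protein)
  21x1 + 18x2 + 33x3 + 22x4 ≤ 68   (crude fibre)
  13x1 + 51x2 + 28x3 + 317x4 ≤ 362   (ash)
  x1, x2, x3, x4 ≥ 0.
The cheapest feasible vertex uses only pea protein, meat-and-bone meal; maize, cassava meal are not used. The crude protein and ash requirements are met with equality.
Solving gives x2 = 1.425, x4 = 0.9127.
Hence cost = 1.15·1.425 + 0.82·0.9127 = $2.3872.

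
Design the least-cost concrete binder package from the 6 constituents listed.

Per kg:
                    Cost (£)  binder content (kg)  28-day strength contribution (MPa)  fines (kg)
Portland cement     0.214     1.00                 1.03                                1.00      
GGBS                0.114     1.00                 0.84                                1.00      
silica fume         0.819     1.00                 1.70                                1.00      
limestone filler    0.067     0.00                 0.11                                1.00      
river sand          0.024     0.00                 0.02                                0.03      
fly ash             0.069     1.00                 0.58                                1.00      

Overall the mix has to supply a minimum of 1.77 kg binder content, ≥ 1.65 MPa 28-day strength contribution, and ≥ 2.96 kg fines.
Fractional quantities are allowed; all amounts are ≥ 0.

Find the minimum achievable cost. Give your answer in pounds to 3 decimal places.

Let x1 = kg of Portland cement, x2 = kg of GGBS, x3 = kg of silica fume, x4 = kg of limestone filler, x5 = kg of river sand, x6 = kg of fly ash.
Minimise 0.214x1 + 0.114x2 + 0.819x3 + 0.067x4 + 0.024x5 + 0.069x6 s.t.:
  1x1 + 1x2 + 1x3 + 1x6 ≥ 1.77   (binder content)
  1.03x1 + 0.84x2 + 1.7x3 + 0.11x4 + 0.02x5 + 0.58x6 ≥ 1.65   (28-day strength contribution)
  1x1 + 1x2 + 1x3 + 1x4 + 0.03x5 + 1x6 ≥ 2.96   (fines)
  x1, x2, x3, x4, x5, x6 ≥ 0.
The minimum-cost mix takes nothing from Portland cement, GGBS, silica fume, river sand — only limestone filler, fly ash. Binding constraints: 28-day strength contribution and fines.
Optimal quantities: limestone filler = 0.1421 kg, fly ash = 2.818 kg.
Hence cost = 0.067·0.1421 + 0.069·2.818 = £0.20396.

£0.204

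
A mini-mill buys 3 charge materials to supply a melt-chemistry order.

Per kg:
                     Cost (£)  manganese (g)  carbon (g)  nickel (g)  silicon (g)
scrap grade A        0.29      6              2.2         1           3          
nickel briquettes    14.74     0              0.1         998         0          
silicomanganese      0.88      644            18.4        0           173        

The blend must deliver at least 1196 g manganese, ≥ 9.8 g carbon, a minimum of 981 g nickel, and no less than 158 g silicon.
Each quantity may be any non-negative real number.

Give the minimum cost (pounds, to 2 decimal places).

Set it up as a linear program. Let x1 = kg of scrap grade A, x2 = kg of nickel briquettes, x3 = kg of silicomanganese.
Minimise 0.29x1 + 14.74x2 + 0.88x3 subject to:
  6x1 + 644x3 ≥ 1196   (manganese)
  2.2x1 + 0.1x2 + 18.4x3 ≥ 9.8   (carbon)
  1x1 + 998x2 ≥ 981   (nickel)
  3x1 + 173x3 ≥ 158   (silicon)
  x1, x2, x3 ≥ 0.
The cheapest feasible vertex uses only nickel briquettes, silicomanganese; scrap grade A is not used. The manganese and nickel requirements are met with equality.
Solving gives x2 = 0.983, x3 = 1.857.
Objective = 14.74·0.983 + 0.88·1.857 = 16.1236.

£16.12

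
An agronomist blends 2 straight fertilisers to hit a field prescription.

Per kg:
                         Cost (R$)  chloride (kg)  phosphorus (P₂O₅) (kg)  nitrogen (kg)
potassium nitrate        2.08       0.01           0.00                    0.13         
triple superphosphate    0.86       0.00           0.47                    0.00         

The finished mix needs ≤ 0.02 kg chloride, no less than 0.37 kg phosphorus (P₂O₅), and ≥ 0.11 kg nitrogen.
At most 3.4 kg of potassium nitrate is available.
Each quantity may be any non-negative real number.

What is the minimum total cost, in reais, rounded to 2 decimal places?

R$2.44

This is a linear program. Let x1 = kg of potassium nitrate, x2 = kg of triple superphosphate.
min 2.08x1 + 0.86x2 s.t.:
  0.01x1 ≤ 0.02   (chloride)
  0.47x2 ≥ 0.37   (phosphorus (P₂O₅))
  0.13x1 ≥ 0.11   (nitrogen)
  x1 ≤ 3.4
  x1, x2 ≥ 0.
Both inputs are positive at the optimum. The phosphorus (P₂O₅) and nitrogen requirements are met with equality.
Solving gives x1 = 0.8462, x2 = 0.7872.
Hence cost = 2.08·0.8462 + 0.86·0.7872 = R$2.4371.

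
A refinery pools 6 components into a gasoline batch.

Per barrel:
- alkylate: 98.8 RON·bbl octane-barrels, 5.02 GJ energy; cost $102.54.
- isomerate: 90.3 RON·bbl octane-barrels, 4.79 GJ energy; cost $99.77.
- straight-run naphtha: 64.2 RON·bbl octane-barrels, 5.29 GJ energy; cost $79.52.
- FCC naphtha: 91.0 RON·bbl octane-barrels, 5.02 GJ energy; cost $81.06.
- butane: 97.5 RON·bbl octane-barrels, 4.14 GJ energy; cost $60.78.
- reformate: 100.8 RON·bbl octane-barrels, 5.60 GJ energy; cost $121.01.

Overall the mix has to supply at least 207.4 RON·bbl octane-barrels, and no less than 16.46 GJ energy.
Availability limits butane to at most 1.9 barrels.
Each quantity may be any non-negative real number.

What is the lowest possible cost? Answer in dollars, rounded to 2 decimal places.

$244.67

Let x1 = barrels of alkylate, x2 = barrels of isomerate, x3 = barrels of straight-run naphtha, x4 = barrels of FCC naphtha, x5 = barrels of butane, x6 = barrels of reformate.
Minimize 102.54x1 + 99.77x2 + 79.52x3 + 81.06x4 + 60.78x5 + 121.01x6 s.t.:
  98.8x1 + 90.3x2 + 64.2x3 + 91x4 + 97.5x5 + 100.8x6 ≥ 207.4   (octane-barrels)
  5.02x1 + 4.79x2 + 5.29x3 + 5.02x4 + 4.14x5 + 5.6x6 ≥ 16.46   (energy)
  x5 ≤ 1.9
  x1, x2, x3, x4, x5, x6 ≥ 0.
At the optimum only straight-run naphtha, butane are positive (alkylate, isomerate, FCC naphtha, reformate = 0). The energy and the butane cap requirements are met with equality.
Optimal quantities: straight-run naphtha = 1.6246 barrels, butane = 1.9 barrels.
Total cost: 79.52·1.6246 + 60.78·1.9 = 244.6702.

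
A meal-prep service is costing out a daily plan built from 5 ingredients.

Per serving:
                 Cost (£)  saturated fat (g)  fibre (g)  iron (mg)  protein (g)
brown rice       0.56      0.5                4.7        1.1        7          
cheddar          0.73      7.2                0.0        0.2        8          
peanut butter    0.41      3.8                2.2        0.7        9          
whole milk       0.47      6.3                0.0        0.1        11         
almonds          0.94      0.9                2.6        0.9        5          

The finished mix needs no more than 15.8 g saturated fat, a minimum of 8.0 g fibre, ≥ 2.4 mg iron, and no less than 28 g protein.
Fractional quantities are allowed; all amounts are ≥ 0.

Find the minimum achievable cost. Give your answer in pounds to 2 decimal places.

£1.37

Let x1 = servings of brown rice, x2 = servings of cheddar, x3 = servings of peanut butter, x4 = servings of whole milk, x5 = servings of almonds.
Minimise 0.56x1 + 0.73x2 + 0.41x3 + 0.47x4 + 0.94x5 subject to:
  0.5x1 + 7.2x2 + 3.8x3 + 6.3x4 + 0.9x5 ≤ 15.8   (saturated fat)
  4.7x1 + 2.2x3 + 2.6x5 ≥ 8   (fibre)
  1.1x1 + 0.2x2 + 0.7x3 + 0.1x4 + 0.9x5 ≥ 2.4   (iron)
  7x1 + 8x2 + 9x3 + 11x4 + 5x5 ≥ 28   (protein)
  x1, x2, x3, x4, x5 ≥ 0.
The optimal basis is {brown rice, peanut butter}; cheddar, whole milk, almonds drop out. There the iron and protein constraints are tight.
Optimal quantities: brown rice = 0.4 servings, peanut butter = 2.8 servings.
Objective = 0.56·0.4 + 0.41·2.8 = 1.3720.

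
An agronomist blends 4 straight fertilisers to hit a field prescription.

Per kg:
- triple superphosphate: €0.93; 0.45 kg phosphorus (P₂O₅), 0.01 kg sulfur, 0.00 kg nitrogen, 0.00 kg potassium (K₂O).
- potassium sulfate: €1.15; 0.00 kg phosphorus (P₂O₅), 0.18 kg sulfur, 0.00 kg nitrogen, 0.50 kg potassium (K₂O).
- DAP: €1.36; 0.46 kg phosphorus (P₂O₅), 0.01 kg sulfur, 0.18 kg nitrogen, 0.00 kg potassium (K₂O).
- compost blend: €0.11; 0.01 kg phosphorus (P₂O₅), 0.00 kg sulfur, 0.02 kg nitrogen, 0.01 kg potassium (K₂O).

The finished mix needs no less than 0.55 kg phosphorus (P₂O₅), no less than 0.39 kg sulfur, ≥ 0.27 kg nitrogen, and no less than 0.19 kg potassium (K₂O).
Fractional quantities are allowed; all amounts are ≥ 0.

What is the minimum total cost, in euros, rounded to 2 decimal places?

Set it up as a linear program. Let x1 = kg of triple superphosphate, x2 = kg of potassium sulfate, x3 = kg of DAP, x4 = kg of compost blend.
Minimise 0.93x1 + 1.15x2 + 1.36x3 + 0.11x4 with:
  0.45x1 + 0.46x3 + 0.01x4 ≥ 0.55   (phosphorus (P₂O₅))
  0.01x1 + 0.18x2 + 0.01x3 ≥ 0.39   (sulfur)
  0.18x3 + 0.02x4 ≥ 0.27   (nitrogen)
  0.5x2 + 0.01x4 ≥ 0.19   (potassium (K₂O))
  x1, x2, x3, x4 ≥ 0.
The optimal basis is {potassium sulfate, DAP, compost blend}; triple superphosphate drops out. There the phosphorus (P₂O₅), sulfur, nitrogen constraints are tight.
Optimal quantities: potassium sulfate = 2.104 kg, DAP = 1.122 kg, compost blend = 3.405 kg.
Hence cost = 1.15·2.104 + 1.36·1.122 + 0.11·3.405 = €4.3201.

€4.32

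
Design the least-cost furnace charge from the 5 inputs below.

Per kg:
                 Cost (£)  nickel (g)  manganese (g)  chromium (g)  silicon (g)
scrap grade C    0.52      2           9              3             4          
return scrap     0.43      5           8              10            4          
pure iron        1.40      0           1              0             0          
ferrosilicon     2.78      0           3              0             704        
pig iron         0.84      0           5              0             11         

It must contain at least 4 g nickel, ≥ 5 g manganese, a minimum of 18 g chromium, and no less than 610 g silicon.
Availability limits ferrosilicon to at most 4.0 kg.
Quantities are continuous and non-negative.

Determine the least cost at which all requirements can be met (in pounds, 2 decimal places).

£3.15

Let x1 = kg of scrap grade C, x2 = kg of return scrap, x3 = kg of pure iron, x4 = kg of ferrosilicon, x5 = kg of pig iron.
Minimise 0.52x1 + 0.43x2 + 1.4x3 + 2.78x4 + 0.84x5 subject to:
  2x1 + 5x2 ≥ 4   (nickel)
  9x1 + 8x2 + 1x3 + 3x4 + 5x5 ≥ 5   (manganese)
  3x1 + 10x2 ≥ 18   (chromium)
  4x1 + 4x2 + 704x4 + 11x5 ≥ 610   (silicon)
  x4 ≤ 4
  x1, x2, x3, x4, x5 ≥ 0.
The optimal basis is {return scrap, ferrosilicon}; scrap grade C, pure iron, pig iron drop out. The chromium and silicon requirements are met with equality.
So return scrap = 1.8 kg, ferrosilicon = 0.8562 kg.
Hence cost = 0.43·1.8 + 2.78·0.8562 = £3.1542.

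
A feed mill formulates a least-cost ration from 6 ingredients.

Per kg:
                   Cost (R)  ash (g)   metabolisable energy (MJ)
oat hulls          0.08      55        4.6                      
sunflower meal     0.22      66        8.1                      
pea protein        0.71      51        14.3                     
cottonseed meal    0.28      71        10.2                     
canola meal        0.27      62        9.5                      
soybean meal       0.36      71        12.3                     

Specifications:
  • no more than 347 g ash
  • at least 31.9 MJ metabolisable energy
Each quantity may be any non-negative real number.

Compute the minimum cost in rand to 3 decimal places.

R0.621

Let x1 = kg of oat hulls, x2 = kg of sunflower meal, x3 = kg of pea protein, x4 = kg of cottonseed meal, x5 = kg of canola meal, x6 = kg of soybean meal.
Minimize 0.08x1 + 0.22x2 + 0.71x3 + 0.28x4 + 0.27x5 + 0.36x6 with:
  55x1 + 66x2 + 51x3 + 71x4 + 62x5 + 71x6 ≤ 347   (ash)
  4.6x1 + 8.1x2 + 14.3x3 + 10.2x4 + 9.5x5 + 12.3x6 ≥ 31.9   (metabolisable energy)
  x1, x2, x3, x4, x5, x6 ≥ 0.
At the optimum only oat hulls, soybean meal are positive (sunflower meal, pea protein, cottonseed meal, canola meal = 0). Binding constraints: ash and metabolisable energy.
Optimal quantities: oat hulls = 5.725 kg, soybean meal = 0.4524 kg.
Hence cost = 0.08·5.725 + 0.36·0.4524 = R0.62086.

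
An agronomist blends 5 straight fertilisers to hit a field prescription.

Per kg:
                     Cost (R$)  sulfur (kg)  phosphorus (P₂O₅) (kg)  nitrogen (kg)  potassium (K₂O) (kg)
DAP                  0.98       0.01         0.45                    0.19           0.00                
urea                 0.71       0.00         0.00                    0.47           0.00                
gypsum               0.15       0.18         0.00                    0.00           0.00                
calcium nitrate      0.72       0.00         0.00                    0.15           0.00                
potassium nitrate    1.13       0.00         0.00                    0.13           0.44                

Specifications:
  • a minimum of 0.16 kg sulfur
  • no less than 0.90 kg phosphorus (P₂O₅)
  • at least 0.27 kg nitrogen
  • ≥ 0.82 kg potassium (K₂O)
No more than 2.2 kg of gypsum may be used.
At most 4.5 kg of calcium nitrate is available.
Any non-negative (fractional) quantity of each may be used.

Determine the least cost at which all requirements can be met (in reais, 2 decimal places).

R$4.18

Treat it as an LP. Let x1 = kg of DAP, x2 = kg of urea, x3 = kg of gypsum, x4 = kg of calcium nitrate, x5 = kg of potassium nitrate.
min 0.98x1 + 0.71x2 + 0.15x3 + 0.72x4 + 1.13x5 with:
  0.01x1 + 0.18x3 ≥ 0.16   (sulfur)
  0.45x1 ≥ 0.9   (phosphorus (P₂O₅))
  0.19x1 + 0.47x2 + 0.15x4 + 0.13x5 ≥ 0.27   (nitrogen)
  0.44x5 ≥ 0.82   (potassium (K₂O))
  x3 ≤ 2.2
  x4 ≤ 4.5
  x1, x2, x3, x4, x5 ≥ 0.
The cheapest feasible vertex uses only DAP, gypsum, potassium nitrate; urea, calcium nitrate are not used. The sulfur, phosphorus (P₂O₅), potassium (K₂O) requirements are met with equality.
Optimal quantities: DAP = 2 kg, gypsum = 0.7778 kg, potassium nitrate = 1.864 kg.
Objective = 0.98·2 + 0.15·0.7778 + 1.13·1.864 = 4.1830.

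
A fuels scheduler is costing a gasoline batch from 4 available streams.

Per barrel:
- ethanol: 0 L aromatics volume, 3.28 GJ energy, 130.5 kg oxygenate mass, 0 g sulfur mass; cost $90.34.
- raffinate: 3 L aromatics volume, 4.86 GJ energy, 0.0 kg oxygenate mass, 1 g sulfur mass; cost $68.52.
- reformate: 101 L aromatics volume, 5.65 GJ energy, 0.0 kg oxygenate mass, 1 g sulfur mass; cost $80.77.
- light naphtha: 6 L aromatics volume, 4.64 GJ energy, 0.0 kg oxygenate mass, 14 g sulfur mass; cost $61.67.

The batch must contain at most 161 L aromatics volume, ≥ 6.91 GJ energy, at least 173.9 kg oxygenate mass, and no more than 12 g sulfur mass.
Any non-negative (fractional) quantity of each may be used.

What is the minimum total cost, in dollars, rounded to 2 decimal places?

$154.13

Treat it as an LP. Let x1 = barrels of ethanol, x2 = barrels of raffinate, x3 = barrels of reformate, x4 = barrels of light naphtha.
min 90.34x1 + 68.52x2 + 80.77x3 + 61.67x4 s.t.:
  3x2 + 101x3 + 6x4 ≤ 161   (aromatics volume)
  3.28x1 + 4.86x2 + 5.65x3 + 4.64x4 ≥ 6.91   (energy)
  130.5x1 ≥ 173.9   (oxygenate mass)
  1x2 + 1x3 + 14x4 ≤ 12   (sulfur mass)
  x1, x2, x3, x4 ≥ 0.
The optimal basis is {ethanol, light naphtha}; raffinate, reformate drop out. The energy and oxygenate mass requirements are met with equality.
That vertex is x1 = 1.33257, x4 = 0.547237.
Total cost: 90.34·1.33257 + 61.67·0.547237 = 154.1325.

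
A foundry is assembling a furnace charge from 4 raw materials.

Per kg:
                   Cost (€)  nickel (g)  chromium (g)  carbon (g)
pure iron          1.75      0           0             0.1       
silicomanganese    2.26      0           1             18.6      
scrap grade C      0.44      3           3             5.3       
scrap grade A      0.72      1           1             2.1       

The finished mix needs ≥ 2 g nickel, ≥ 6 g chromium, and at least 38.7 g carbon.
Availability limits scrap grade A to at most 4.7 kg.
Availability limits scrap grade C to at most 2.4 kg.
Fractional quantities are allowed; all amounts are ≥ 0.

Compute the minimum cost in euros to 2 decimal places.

€4.21

Let x1 = kg of pure iron, x2 = kg of silicomanganese, x3 = kg of scrap grade C, x4 = kg of scrap grade A.
Minimize 1.75x1 + 2.26x2 + 0.44x3 + 0.72x4 subject to:
  3x3 + 1x4 ≥ 2   (nickel)
  1x2 + 3x3 + 1x4 ≥ 6   (chromium)
  0.1x1 + 18.6x2 + 5.3x3 + 2.1x4 ≥ 38.7   (carbon)
  x4 ≤ 4.7
  x3 ≤ 2.4
  x1, x2, x3, x4 ≥ 0.
At the optimum only silicomanganese, scrap grade C are positive (pure iron, scrap grade A = 0). The carbon and the scrap grade C cap requirements are met with equality.
So silicomanganese = 1.397 kg, scrap grade C = 2.4 kg.
Hence cost = 2.26·1.397 + 0.44·2.4 = €4.2132.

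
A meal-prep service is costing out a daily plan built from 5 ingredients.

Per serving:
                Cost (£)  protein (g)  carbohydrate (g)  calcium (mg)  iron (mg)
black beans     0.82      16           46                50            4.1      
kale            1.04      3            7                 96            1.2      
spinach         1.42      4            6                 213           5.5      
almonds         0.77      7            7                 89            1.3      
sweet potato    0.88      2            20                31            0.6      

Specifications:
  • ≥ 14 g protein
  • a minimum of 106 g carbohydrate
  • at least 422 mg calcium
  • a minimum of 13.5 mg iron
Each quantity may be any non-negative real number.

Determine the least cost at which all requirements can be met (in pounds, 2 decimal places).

Let x1 = servings of black beans, x2 = servings of kale, x3 = servings of spinach, x4 = servings of almonds, x5 = servings of sweet potato.
min 0.82x1 + 1.04x2 + 1.42x3 + 0.77x4 + 0.88x5 subject to:
  16x1 + 3x2 + 4x3 + 7x4 + 2x5 ≥ 14   (protein)
  46x1 + 7x2 + 6x3 + 7x4 + 20x5 ≥ 106   (carbohydrate)
  50x1 + 96x2 + 213x3 + 89x4 + 31x5 ≥ 422   (calcium)
  4.1x1 + 1.2x2 + 5.5x3 + 1.3x4 + 0.6x5 ≥ 13.5   (iron)
  x1, x2, x3, x4, x5 ≥ 0.
The minimum-cost mix takes nothing from kale, almonds, sweet potato — only black beans, spinach. Binding constraints: carbohydrate and calcium.
That vertex is x1 = 2.111, x3 = 1.486.
Objective = 0.82·2.111 + 1.42·1.486 = 3.8411.

£3.84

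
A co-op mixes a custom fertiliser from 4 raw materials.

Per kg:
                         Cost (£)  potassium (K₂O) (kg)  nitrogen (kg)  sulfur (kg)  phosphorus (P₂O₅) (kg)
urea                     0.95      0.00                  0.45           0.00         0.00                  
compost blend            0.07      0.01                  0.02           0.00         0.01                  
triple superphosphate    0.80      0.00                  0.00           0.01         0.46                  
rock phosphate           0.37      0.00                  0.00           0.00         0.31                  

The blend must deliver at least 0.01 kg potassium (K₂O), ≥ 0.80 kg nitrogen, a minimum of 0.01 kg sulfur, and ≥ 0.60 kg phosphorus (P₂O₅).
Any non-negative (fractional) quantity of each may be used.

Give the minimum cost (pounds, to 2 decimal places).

Set it up as a linear program. Let x1 = kg of urea, x2 = kg of compost blend, x3 = kg of triple superphosphate, x4 = kg of rock phosphate.
Minimize 0.95x1 + 0.07x2 + 0.8x3 + 0.37x4 with:
  0.01x2 ≥ 0.01   (potassium (K₂O))
  0.45x1 + 0.02x2 ≥ 0.8   (nitrogen)
  0.01x3 ≥ 0.01   (sulfur)
  0.01x2 + 0.46x3 + 0.31x4 ≥ 0.6   (phosphorus (P₂O₅))
  x1, x2, x3, x4 ≥ 0.
All 4 inputs are positive at the optimum. The potassium (K₂O), nitrogen, sulfur, phosphorus (P₂O₅) requirements are met with equality.
That vertex is x1 = 1.733, x2 = 1, x3 = 1, x4 = 0.4194.
Cost = 0.95·1.733 + 0.07·1 + 0.8·1 + 0.37·0.4194 = 2.6715.

£2.67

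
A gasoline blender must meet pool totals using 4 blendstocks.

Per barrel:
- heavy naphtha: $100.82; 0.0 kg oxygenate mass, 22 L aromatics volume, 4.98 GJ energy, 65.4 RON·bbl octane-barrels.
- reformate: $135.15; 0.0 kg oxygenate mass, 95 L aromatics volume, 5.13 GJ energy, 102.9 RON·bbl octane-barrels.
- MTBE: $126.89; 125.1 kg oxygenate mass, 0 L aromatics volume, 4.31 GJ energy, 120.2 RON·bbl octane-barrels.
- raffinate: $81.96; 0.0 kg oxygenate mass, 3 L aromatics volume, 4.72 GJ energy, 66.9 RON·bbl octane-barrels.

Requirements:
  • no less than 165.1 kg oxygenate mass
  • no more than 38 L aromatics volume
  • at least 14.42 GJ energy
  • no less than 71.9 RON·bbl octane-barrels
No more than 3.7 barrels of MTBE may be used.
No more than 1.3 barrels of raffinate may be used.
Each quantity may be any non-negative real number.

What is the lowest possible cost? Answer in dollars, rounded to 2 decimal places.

$326.56

Let x1 = barrels of heavy naphtha, x2 = barrels of reformate, x3 = barrels of MTBE, x4 = barrels of raffinate.
min 100.82x1 + 135.15x2 + 126.89x3 + 81.96x4 s.t.:
  125.1x3 ≥ 165.1   (oxygenate mass)
  22x1 + 95x2 + 3x4 ≤ 38   (aromatics volume)
  4.98x1 + 5.13x2 + 4.31x3 + 4.72x4 ≥ 14.42   (energy)
  65.4x1 + 102.9x2 + 120.2x3 + 66.9x4 ≥ 71.9   (octane-barrels)
  x3 ≤ 3.7
  x4 ≤ 1.3
  x1, x2, x3, x4 ≥ 0.
The optimal basis is {heavy naphtha, MTBE, raffinate}; reformate drops out. There the oxygenate mass, energy, the raffinate cap constraints are tight.
So heavy naphtha = 0.52127 barrels, MTBE = 1.3197 barrels, raffinate = 1.3 barrels.
Objective = 100.82·0.52127 + 126.89·1.3197 + 81.96·1.3 = 326.5592.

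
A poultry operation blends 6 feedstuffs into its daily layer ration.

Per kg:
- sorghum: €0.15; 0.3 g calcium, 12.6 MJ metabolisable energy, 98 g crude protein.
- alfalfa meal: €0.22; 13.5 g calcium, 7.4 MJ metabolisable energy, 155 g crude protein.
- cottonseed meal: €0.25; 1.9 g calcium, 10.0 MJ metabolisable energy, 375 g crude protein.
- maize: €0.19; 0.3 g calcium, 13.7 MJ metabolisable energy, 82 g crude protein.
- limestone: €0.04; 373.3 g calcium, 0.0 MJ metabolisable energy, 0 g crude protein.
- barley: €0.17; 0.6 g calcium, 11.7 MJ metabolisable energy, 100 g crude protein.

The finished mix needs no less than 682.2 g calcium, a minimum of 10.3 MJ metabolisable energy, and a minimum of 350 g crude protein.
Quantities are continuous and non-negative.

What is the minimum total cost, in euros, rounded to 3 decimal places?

€0.314

Treat it as an LP. Let x1 = kg of sorghum, x2 = kg of alfalfa meal, x3 = kg of cottonseed meal, x4 = kg of maize, x5 = kg of limestone, x6 = kg of barley.
min 0.15x1 + 0.22x2 + 0.25x3 + 0.19x4 + 0.04x5 + 0.17x6 subject to:
  0.3x1 + 13.5x2 + 1.9x3 + 0.3x4 + 373.3x5 + 0.6x6 ≥ 682.2   (calcium)
  12.6x1 + 7.4x2 + 10x3 + 13.7x4 + 11.7x6 ≥ 10.3   (metabolisable energy)
  98x1 + 155x2 + 375x3 + 82x4 + 100x6 ≥ 350   (crude protein)
  x1, x2, x3, x4, x5, x6 ≥ 0.
The minimum-cost mix takes nothing from alfalfa meal, maize, barley — only sorghum, cottonseed meal, limestone. There the calcium, metabolisable energy, crude protein constraints are tight.
Solving gives x1 = 0.0968, x3 = 0.908, x5 = 1.823.
Objective = 0.15·0.0968 + 0.25·0.908 + 0.04·1.823 = 0.31444.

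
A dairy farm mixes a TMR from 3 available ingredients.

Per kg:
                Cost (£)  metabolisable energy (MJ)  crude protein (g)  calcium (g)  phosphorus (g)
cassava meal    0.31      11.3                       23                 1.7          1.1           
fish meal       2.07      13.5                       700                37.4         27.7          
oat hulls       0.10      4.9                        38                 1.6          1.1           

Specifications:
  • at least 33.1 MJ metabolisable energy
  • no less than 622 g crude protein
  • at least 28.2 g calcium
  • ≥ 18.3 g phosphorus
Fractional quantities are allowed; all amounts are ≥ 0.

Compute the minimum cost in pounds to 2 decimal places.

£1.69

This is a linear program. Let x1 = kg of cassava meal, x2 = kg of fish meal, x3 = kg of oat hulls.
Minimize 0.31x1 + 2.07x2 + 0.1x3 s.t.:
  11.3x1 + 13.5x2 + 4.9x3 ≥ 33.1   (metabolisable energy)
  23x1 + 700x2 + 38x3 ≥ 622   (crude protein)
  1.7x1 + 37.4x2 + 1.6x3 ≥ 28.2   (calcium)
  1.1x1 + 27.7x2 + 1.1x3 ≥ 18.3   (phosphorus)
  x1, x2, x3 ≥ 0.
The optimal basis is {fish meal, oat hulls}; cassava meal drops out. There the crude protein and calcium constraints are tight.
Optimal quantities: fish meal = 0.25365 kg, oat hulls = 11.696 kg.
Cost = 2.07·0.25365 + 0.1·11.696 = 1.6947.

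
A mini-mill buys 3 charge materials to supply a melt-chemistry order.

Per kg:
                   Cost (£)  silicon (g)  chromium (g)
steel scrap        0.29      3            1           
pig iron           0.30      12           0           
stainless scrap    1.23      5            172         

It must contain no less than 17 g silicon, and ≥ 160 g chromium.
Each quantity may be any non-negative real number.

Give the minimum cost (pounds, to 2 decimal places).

£1.45

This is a linear program. Let x1 = kg of steel scrap, x2 = kg of pig iron, x3 = kg of stainless scrap.
Minimise 0.29x1 + 0.3x2 + 1.23x3 subject to:
  3x1 + 12x2 + 5x3 ≥ 17   (silicon)
  1x1 + 172x3 ≥ 160   (chromium)
  x1, x2, x3 ≥ 0.
At the optimum only pig iron, stainless scrap are positive (steel scrap = 0). Binding constraints: silicon and chromium.
Optimal quantities: pig iron = 1.029 kg, stainless scrap = 0.9302 kg.
Total cost: 0.3·1.029 + 1.23·0.9302 = 1.4528.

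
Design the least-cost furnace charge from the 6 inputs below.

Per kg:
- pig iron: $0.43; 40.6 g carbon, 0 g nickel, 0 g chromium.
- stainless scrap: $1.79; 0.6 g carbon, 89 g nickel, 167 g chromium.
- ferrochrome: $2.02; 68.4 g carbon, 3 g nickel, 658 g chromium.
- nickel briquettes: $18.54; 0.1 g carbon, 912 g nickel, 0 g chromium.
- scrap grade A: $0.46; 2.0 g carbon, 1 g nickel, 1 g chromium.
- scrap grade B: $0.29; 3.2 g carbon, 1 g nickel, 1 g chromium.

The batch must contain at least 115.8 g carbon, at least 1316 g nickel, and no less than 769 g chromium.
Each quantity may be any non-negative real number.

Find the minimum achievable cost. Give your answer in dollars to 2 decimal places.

Let x1 = kg of pig iron, x2 = kg of stainless scrap, x3 = kg of ferrochrome, x4 = kg of nickel briquettes, x5 = kg of scrap grade A, x6 = kg of scrap grade B.
min 0.43x1 + 1.79x2 + 2.02x3 + 18.54x4 + 0.46x5 + 0.29x6 subject to:
  40.6x1 + 0.6x2 + 68.4x3 + 0.1x4 + 2x5 + 3.2x6 ≥ 115.8   (carbon)
  89x2 + 3x3 + 912x4 + 1x5 + 1x6 ≥ 1316   (nickel)
  167x2 + 658x3 + 1x5 + 1x6 ≥ 769   (chromium)
  x1, x2, x3, x4, x5, x6 ≥ 0.
The optimal basis is {pig iron, stainless scrap}; ferrochrome, nickel briquettes, scrap grade A, scrap grade B drop out. There the carbon and nickel constraints are tight.
Optimal quantities: pig iron = 2.6337 kg, stainless scrap = 14.787 kg.
Objective = 0.43·2.6337 + 1.79·14.787 = 27.6012.

$27.60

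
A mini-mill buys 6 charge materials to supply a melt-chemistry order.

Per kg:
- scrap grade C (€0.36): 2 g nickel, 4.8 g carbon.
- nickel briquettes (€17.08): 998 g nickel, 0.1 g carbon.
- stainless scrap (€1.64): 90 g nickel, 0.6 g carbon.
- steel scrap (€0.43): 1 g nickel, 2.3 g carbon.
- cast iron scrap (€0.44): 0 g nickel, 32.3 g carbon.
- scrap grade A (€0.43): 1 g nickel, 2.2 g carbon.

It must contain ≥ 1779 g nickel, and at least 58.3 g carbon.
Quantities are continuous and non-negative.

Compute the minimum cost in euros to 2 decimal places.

€31.24

This is a linear program. Let x1 = kg of scrap grade C, x2 = kg of nickel briquettes, x3 = kg of stainless scrap, x4 = kg of steel scrap, x5 = kg of cast iron scrap, x6 = kg of scrap grade A.
Minimise 0.36x1 + 17.08x2 + 1.64x3 + 0.43x4 + 0.44x5 + 0.43x6 s.t.:
  2x1 + 998x2 + 90x3 + 1x4 + 1x6 ≥ 1779   (nickel)
  4.8x1 + 0.1x2 + 0.6x3 + 2.3x4 + 32.3x5 + 2.2x6 ≥ 58.3   (carbon)
  x1, x2, x3, x4, x5, x6 ≥ 0.
The cheapest feasible vertex uses only nickel briquettes, cast iron scrap; scrap grade C, stainless scrap, steel scrap, scrap grade A are not used. There the nickel and carbon constraints are tight.
So nickel briquettes = 1.7826 kg, cast iron scrap = 1.7994 kg.
Objective = 17.08·1.7826 + 0.44·1.7994 = 31.2385.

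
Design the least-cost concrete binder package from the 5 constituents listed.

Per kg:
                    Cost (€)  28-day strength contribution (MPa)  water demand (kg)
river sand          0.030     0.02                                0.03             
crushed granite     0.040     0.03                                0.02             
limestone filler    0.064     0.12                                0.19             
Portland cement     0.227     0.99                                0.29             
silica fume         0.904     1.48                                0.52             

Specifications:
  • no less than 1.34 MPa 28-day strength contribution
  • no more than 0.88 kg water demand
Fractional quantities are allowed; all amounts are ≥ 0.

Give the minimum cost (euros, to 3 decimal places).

Set it up as a linear program. Let x1 = kg of river sand, x2 = kg of crushed granite, x3 = kg of limestone filler, x4 = kg of Portland cement, x5 = kg of silica fume.
min 0.03x1 + 0.04x2 + 0.064x3 + 0.227x4 + 0.904x5 s.t.:
  0.02x1 + 0.03x2 + 0.12x3 + 0.99x4 + 1.48x5 ≥ 1.34   (28-day strength contribution)
  0.03x1 + 0.02x2 + 0.19x3 + 0.29x4 + 0.52x5 ≤ 0.88   (water demand)
  x1, x2, x3, x4, x5 ≥ 0.
The minimum-cost mix takes nothing from river sand, crushed granite, limestone filler, silica fume — only Portland cement. Binding constraint: 28-day strength contribution.
So Portland cement = 1.354 kg.
Objective = 0.227·1.354 = 0.30736.

€0.307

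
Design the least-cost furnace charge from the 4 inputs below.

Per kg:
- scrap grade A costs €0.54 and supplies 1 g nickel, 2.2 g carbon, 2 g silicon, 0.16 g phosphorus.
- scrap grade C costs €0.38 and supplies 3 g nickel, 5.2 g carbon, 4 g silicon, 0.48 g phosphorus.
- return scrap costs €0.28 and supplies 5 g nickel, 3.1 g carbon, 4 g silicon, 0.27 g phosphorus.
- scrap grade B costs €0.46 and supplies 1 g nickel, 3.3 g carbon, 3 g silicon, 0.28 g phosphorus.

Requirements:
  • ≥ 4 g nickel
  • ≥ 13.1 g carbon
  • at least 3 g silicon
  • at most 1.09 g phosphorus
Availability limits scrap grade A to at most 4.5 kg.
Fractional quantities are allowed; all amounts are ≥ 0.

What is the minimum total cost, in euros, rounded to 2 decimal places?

This is a linear program. Let x1 = kg of scrap grade A, x2 = kg of scrap grade C, x3 = kg of return scrap, x4 = kg of scrap grade B.
Minimize 0.54x1 + 0.38x2 + 0.28x3 + 0.46x4 s.t.:
  1x1 + 3x2 + 5x3 + 1x4 ≥ 4   (nickel)
  2.2x1 + 5.2x2 + 3.1x3 + 3.3x4 ≥ 13.1   (carbon)
  2x1 + 4x2 + 4x3 + 3x4 ≥ 3   (silicon)
  0.16x1 + 0.48x2 + 0.27x3 + 0.28x4 ≤ 1.09   (phosphorus)
  x1 ≤ 4.5
  x1, x2, x3, x4 ≥ 0.
At the optimum only scrap grade A, return scrap are positive (scrap grade C, scrap grade B = 0). The carbon and phosphorus requirements are met with equality.
Solving gives x1 = 1.612, x3 = 3.082.
Hence cost = 0.54·1.612 + 0.28·3.082 = €1.7334.

€1.73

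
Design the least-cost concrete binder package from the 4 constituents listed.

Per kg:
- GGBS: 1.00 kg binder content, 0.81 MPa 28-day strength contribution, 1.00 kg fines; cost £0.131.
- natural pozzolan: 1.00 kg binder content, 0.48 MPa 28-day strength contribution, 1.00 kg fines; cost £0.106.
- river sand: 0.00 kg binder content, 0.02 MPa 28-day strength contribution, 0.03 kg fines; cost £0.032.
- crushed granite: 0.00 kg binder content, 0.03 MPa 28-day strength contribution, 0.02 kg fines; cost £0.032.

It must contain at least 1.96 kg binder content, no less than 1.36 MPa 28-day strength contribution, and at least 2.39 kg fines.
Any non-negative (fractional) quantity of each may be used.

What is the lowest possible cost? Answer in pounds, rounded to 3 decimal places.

£0.269

Let x1 = kg of GGBS, x2 = kg of natural pozzolan, x3 = kg of river sand, x4 = kg of crushed granite.
min 0.131x1 + 0.106x2 + 0.032x3 + 0.032x4 subject to:
  1x1 + 1x2 ≥ 1.96   (binder content)
  0.81x1 + 0.48x2 + 0.02x3 + 0.03x4 ≥ 1.36   (28-day strength contribution)
  1x1 + 1x2 + 0.03x3 + 0.02x4 ≥ 2.39   (fines)
  x1, x2, x3, x4 ≥ 0.
At the optimum only GGBS, natural pozzolan are positive (river sand, crushed granite = 0). The 28-day strength contribution and fines requirements are met with equality.
That vertex is x1 = 0.6448, x2 = 1.745.
Hence cost = 0.131·0.6448 + 0.106·1.745 = £0.26944.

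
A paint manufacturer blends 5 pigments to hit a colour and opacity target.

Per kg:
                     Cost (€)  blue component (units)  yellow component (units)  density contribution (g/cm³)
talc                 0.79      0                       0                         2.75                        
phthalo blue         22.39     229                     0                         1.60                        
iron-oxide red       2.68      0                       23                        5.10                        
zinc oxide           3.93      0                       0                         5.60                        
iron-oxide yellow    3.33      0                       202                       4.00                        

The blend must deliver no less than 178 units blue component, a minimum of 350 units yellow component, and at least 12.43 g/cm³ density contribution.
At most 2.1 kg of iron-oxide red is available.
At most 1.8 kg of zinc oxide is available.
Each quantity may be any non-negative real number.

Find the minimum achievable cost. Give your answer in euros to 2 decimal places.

Set it up as a linear program. Let x1 = kg of talc, x2 = kg of phthalo blue, x3 = kg of iron-oxide red, x4 = kg of zinc oxide, x5 = kg of iron-oxide yellow.
Minimize 0.79x1 + 22.39x2 + 2.68x3 + 3.93x4 + 3.33x5 with:
  229x2 ≥ 178   (blue component)
  23x3 + 202x5 ≥ 350   (yellow component)
  2.75x1 + 1.6x2 + 5.1x3 + 5.6x4 + 4x5 ≥ 12.43   (density contribution)
  x3 ≤ 2.1
  x4 ≤ 1.8
  x1, x2, x3, x4, x5 ≥ 0.
The optimal basis is {talc, phthalo blue, iron-oxide yellow}; iron-oxide red, zinc oxide drop out. Binding constraints: blue component, yellow component, density contribution.
So talc = 1.548 kg, phthalo blue = 0.7773 kg, iron-oxide yellow = 1.733 kg.
Cost = 0.79·1.548 + 22.39·0.7773 + 3.33·1.733 = 24.3976.

€24.40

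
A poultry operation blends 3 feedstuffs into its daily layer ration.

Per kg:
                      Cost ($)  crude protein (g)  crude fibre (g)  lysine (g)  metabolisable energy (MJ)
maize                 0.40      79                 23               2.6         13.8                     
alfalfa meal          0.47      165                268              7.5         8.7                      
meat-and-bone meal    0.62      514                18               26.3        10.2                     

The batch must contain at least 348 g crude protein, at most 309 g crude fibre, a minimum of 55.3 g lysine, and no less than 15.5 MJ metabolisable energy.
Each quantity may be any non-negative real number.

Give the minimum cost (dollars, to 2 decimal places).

$1.30

Let x1 = kg of maize, x2 = kg of alfalfa meal, x3 = kg of meat-and-bone meal.
min 0.4x1 + 0.47x2 + 0.62x3 subject to:
  79x1 + 165x2 + 514x3 ≥ 348   (crude protein)
  23x1 + 268x2 + 18x3 ≤ 309   (crude fibre)
  2.6x1 + 7.5x2 + 26.3x3 ≥ 55.3   (lysine)
  13.8x1 + 8.7x2 + 10.2x3 ≥ 15.5   (metabolisable energy)
  x1, x2, x3 ≥ 0.
The minimum-cost mix takes nothing from maize, alfalfa meal — only meat-and-bone meal. There the lysine constraint is tight.
Optimal quantities: meat-and-bone meal = 2.103 kg.
Hence cost = 0.62·2.103 = $1.3039.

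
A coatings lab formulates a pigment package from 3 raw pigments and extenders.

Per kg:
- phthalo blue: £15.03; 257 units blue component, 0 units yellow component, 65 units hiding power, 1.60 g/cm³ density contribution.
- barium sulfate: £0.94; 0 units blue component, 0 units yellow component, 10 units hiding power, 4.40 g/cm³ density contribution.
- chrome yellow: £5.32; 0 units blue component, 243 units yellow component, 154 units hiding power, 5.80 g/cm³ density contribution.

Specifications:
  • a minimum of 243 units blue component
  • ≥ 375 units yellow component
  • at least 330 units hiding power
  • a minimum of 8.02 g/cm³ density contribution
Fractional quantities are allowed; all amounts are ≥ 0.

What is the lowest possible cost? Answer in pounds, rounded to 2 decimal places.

Treat it as an LP. Let x1 = kg of phthalo blue, x2 = kg of barium sulfate, x3 = kg of chrome yellow.
min 15.03x1 + 0.94x2 + 5.32x3 with:
  257x1 ≥ 243   (blue component)
  243x3 ≥ 375   (yellow component)
  65x1 + 10x2 + 154x3 ≥ 330   (hiding power)
  1.6x1 + 4.4x2 + 5.8x3 ≥ 8.02   (density contribution)
  x1, x2, x3 ≥ 0.
The minimum-cost mix takes nothing from barium sulfate — only phthalo blue, chrome yellow. There the blue component and hiding power constraints are tight.
So phthalo blue = 0.9455 kg, chrome yellow = 1.744 kg.
Hence cost = 15.03·0.9455 + 5.32·1.744 = £23.4889.

£23.49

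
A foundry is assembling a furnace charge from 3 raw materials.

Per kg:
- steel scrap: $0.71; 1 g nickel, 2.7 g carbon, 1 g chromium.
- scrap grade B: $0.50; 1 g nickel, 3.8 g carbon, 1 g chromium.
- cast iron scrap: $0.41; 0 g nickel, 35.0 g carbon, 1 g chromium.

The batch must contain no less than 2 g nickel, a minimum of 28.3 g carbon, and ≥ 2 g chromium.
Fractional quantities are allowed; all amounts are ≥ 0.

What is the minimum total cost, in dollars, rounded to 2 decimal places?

$1.24

This is a linear program. Let x1 = kg of steel scrap, x2 = kg of scrap grade B, x3 = kg of cast iron scrap.
min 0.71x1 + 0.5x2 + 0.41x3 subject to:
  1x1 + 1x2 ≥ 2   (nickel)
  2.7x1 + 3.8x2 + 35x3 ≥ 28.3   (carbon)
  1x1 + 1x2 + 1x3 ≥ 2   (chromium)
  x1, x2, x3 ≥ 0.
The optimal basis is {scrap grade B, cast iron scrap}; steel scrap drops out. The nickel and carbon requirements are met with equality.
That vertex is x2 = 2, x3 = 0.5914.
Objective = 0.5·2 + 0.41·0.5914 = 1.2425.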